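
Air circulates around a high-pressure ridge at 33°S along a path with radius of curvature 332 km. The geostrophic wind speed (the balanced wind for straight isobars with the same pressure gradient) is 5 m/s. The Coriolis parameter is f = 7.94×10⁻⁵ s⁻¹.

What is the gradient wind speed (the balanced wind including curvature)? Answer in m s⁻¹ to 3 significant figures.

6.71 m s⁻¹

Around a high, pressure-gradient force acts outward with centrifugal, so Coriolis balances both:
fV = (1/ρ)|∂P/∂n| + V²/R  →  V² − fR·V + fR·V_g = 0
With fR = 7.94×10⁻⁵ × 332×10³ m = 26.4 m/s:
V = [fR − √((fR)² − 4 fR V_g)]/2 = [26.4 − √(26.4² − 4×26.4×5)]/2 = 6.71 m/s
Supergeostrophic (V > V_g = 5 m/s), as expected around a high.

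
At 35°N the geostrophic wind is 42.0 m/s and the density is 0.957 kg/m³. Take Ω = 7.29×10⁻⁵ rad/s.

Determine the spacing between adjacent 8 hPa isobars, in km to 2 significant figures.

Coriolis parameter at 35°N:
f = 2Ω sin φ = 2 × 7.29×10⁻⁵ × sin 35° = 8.36×10⁻⁵ s⁻¹
Geostrophic balance rearranged: |∂P/∂n| = f ρ V_g
|∂P/∂n| = 8.36×10⁻⁵ × 0.957 × 42.0 = 3.36×10⁻³ Pa/m
Isobar spacing: Δn = ΔP/|∂P/∂n| = 800 Pa / 3.36×10⁻³ Pa/m = 238002 m ≈ 240 km

240 km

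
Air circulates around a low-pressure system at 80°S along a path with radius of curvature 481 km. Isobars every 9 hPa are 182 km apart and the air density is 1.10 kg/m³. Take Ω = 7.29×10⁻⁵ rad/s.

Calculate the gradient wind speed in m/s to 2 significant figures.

Coriolis parameter at 80°S:
f = 2Ω sin φ = 2 × 7.29×10⁻⁵ × sin 80° = 1.44×10⁻⁴ s⁻¹
Pressure gradient: |∂P/∂n| = 900 Pa / 182000 m = 4.95×10⁻³ Pa/m
Geostrophic speed: V_g = |∂P/∂n|/(fρ) = 4.95×10⁻³/(1.44×10⁻⁴ × 1.10) = 31.3 m/s
Around a low, centrifugal force acts outward with Coriolis, so pressure-gradient force balances both:
(1/ρ)|∂P/∂n| = fV + V²/R  →  V² + fR·V − fR·V_g = 0
With fR = 1.44×10⁻⁴ × 481×10³ m = 69.1 m/s:
V = [−fR + √((fR)² + 4 fR V_g)]/2 = [−69.1 + √(69.1² + 4×69.1×31.3)]/2 = 23.4 m/s
Subgeostrophic (V < V_g = 31.3 m/s), as expected around a low.

23 m/s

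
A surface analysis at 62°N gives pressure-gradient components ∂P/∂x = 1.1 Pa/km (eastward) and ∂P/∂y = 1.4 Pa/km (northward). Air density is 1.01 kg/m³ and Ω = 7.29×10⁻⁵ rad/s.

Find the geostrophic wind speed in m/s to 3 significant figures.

Coriolis parameter at 62°N:
f = 2Ω sin φ = 2 × 7.29×10⁻⁵ × sin 62° = 1.29×10⁻⁴ s⁻¹
Component geostrophic relations (x east, y north):
u_g = −(1/(fρ)) ∂P/∂y,  v_g = (1/(fρ)) ∂P/∂x
u_g = −(1.4×10⁻³)/(1.29×10⁻⁴ × 1.01) = −10.8 m/s;  v_g = (1.1×10⁻³)/(1.29×10⁻⁴ × 1.01) = 8.46 m/s
|V_g| = √(u_g² + v_g²) = 13.7 m/s

13.7 m/s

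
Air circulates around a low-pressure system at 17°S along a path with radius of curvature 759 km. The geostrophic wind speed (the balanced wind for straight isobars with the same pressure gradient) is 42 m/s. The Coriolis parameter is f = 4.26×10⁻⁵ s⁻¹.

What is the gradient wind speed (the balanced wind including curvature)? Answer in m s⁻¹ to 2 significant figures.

24 m s⁻¹

Around a low, centrifugal force acts outward with Coriolis, so pressure-gradient force balances both:
(1/ρ)|∂P/∂n| = fV + V²/R  →  V² + fR·V − fR·V_g = 0
With fR = 4.26×10⁻⁵ × 759×10³ m = 32.3 m/s:
V = [−fR + √((fR)² + 4 fR V_g)]/2 = [−32.3 + √(32.3² + 4×32.3×42)]/2 = 24.1 m/s
Subgeostrophic (V < V_g = 42 m/s), as expected around a low.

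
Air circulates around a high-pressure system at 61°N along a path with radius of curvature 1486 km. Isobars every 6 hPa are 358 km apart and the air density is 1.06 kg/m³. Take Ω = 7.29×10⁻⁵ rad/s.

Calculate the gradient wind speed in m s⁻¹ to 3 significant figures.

Coriolis parameter at 61°N:
f = 2Ω sin φ = 2 × 7.29×10⁻⁵ × sin 61° = 1.28×10⁻⁴ s⁻¹
Pressure gradient: |∂P/∂n| = 600 Pa / 358000 m = 1.68×10⁻³ Pa/m
Geostrophic speed: V_g = |∂P/∂n|/(fρ) = 1.68×10⁻³/(1.28×10⁻⁴ × 1.06) = 12.4 m/s
Around a high, pressure-gradient force acts outward with centrifugal, so Coriolis balances both:
fV = (1/ρ)|∂P/∂n| + V²/R  →  V² − fR·V + fR·V_g = 0
With fR = 1.28×10⁻⁴ × 1486×10³ m = 189 m/s:
V = [fR − √((fR)² − 4 fR V_g)]/2 = [189 − √(189² − 4×189×12.4)]/2 = 13.3 m/s
Supergeostrophic (V > V_g = 12.4 m/s), as expected around a high.

13.3 m s⁻¹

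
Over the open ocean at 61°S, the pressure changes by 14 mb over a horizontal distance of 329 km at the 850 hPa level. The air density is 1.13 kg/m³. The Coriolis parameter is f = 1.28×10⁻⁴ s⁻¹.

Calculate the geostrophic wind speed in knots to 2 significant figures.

57 knots

Pressure gradient: |∂P/∂n| = 1400 Pa / 329000 m = 4.26×10⁻³ Pa/m
Geostrophic balance (pressure-gradient force = Coriolis force):
V_g = (1/(fρ)) |∂P/∂n| = 4.26×10⁻³ / (1.28×10⁻⁴ × 1.13) = 29.4 m/s
Converting: 29.4 m/s × 1.944 = 57 knots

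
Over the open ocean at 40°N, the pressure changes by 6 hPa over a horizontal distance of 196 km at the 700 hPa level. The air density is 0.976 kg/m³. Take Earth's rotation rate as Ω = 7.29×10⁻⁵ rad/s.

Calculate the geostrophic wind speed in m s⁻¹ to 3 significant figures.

Coriolis parameter at 40°N:
f = 2Ω sin φ = 2 × 7.29×10⁻⁵ × sin 40° = 9.37×10⁻⁵ s⁻¹
Pressure gradient: |∂P/∂n| = 600 Pa / 196000 m = 3.06×10⁻³ Pa/m
Geostrophic balance (pressure-gradient force = Coriolis force):
V_g = (1/(fρ)) |∂P/∂n| = 3.06×10⁻³ / (9.37×10⁻⁵ × 0.976) = 33.5 m/s

33.5 m s⁻¹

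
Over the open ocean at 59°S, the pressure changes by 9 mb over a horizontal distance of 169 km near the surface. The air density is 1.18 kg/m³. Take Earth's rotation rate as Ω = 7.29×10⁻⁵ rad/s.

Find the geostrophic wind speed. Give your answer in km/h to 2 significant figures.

Coriolis parameter at 59°S:
f = 2Ω sin φ = 2 × 7.29×10⁻⁵ × sin 59° = 1.25×10⁻⁴ s⁻¹
Pressure gradient: |∂P/∂n| = 900 Pa / 169000 m = 5.33×10⁻³ Pa/m
Geostrophic balance (pressure-gradient force = Coriolis force):
V_g = (1/(fρ)) |∂P/∂n| = 5.33×10⁻³ / (1.25×10⁻⁴ × 1.18) = 36.1 m/s
Converting: 36.1 m/s × 3.6 = 130 km/h

130 km/h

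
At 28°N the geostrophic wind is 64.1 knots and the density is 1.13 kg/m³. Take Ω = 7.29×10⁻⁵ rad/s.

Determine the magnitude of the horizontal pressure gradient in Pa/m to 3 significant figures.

Coriolis parameter at 28°N:
f = 2Ω sin φ = 2 × 7.29×10⁻⁵ × sin 28° = 6.84×10⁻⁵ s⁻¹
Wind speed in SI: 64.1 knots = 33.0 m/s
Geostrophic balance rearranged: |∂P/∂n| = f ρ V_g
|∂P/∂n| = 6.84×10⁻⁵ × 1.13 × 33.0 = 2.55×10⁻³ Pa/m

2.55×10⁻³ Pa/m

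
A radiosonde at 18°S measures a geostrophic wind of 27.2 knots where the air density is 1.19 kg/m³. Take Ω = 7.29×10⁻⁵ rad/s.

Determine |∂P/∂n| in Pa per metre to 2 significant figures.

Coriolis parameter at 18°S:
f = 2Ω sin φ = 2 × 7.29×10⁻⁵ × sin 18° = 4.51×10⁻⁵ s⁻¹
Wind speed in SI: 27.2 knots = 14.0 m/s
Geostrophic balance rearranged: |∂P/∂n| = f ρ V_g
|∂P/∂n| = 4.51×10⁻⁵ × 1.19 × 14.0 = 7.50×10⁻⁴ Pa/m

7.5×10⁻⁴ Pa/m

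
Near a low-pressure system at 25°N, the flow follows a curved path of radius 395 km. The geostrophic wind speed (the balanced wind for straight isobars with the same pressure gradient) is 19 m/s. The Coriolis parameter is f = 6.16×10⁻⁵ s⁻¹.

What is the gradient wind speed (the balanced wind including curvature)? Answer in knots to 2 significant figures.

Around a low, centrifugal force acts outward with Coriolis, so pressure-gradient force balances both:
(1/ρ)|∂P/∂n| = fV + V²/R  →  V² + fR·V − fR·V_g = 0
With fR = 6.16×10⁻⁵ × 395×10³ m = 24.3 m/s:
V = [−fR + √((fR)² + 4 fR V_g)]/2 = [−24.3 + √(24.3² + 4×24.3×19)]/2 = 12.5 m/s
Subgeostrophic (V < V_g = 19 m/s), as expected around a low.
Converting: 12.5 m/s × 1.944 = 24 knots

24 knots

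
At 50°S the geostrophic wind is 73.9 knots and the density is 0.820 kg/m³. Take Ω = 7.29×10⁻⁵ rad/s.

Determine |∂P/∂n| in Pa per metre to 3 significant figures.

3.48×10⁻³ Pa/m

Coriolis parameter at 50°S:
f = 2Ω sin φ = 2 × 7.29×10⁻⁵ × sin 50° = 1.12×10⁻⁴ s⁻¹
Wind speed in SI: 73.9 knots = 38.0 m/s
Geostrophic balance rearranged: |∂P/∂n| = f ρ V_g
|∂P/∂n| = 1.12×10⁻⁴ × 0.820 × 38.0 = 3.48×10⁻³ Pa/m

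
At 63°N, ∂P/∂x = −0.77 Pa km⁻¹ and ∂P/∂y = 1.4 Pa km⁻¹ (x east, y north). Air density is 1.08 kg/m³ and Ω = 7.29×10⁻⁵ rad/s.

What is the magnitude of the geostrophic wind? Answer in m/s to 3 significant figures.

11.4 m/s

Coriolis parameter at 63°N:
f = 2Ω sin φ = 2 × 7.29×10⁻⁵ × sin 63° = 1.30×10⁻⁴ s⁻¹
Component geostrophic relations (x east, y north):
u_g = −(1/(fρ)) ∂P/∂y,  v_g = (1/(fρ)) ∂P/∂x
u_g = −(1.4×10⁻³)/(1.30×10⁻⁴ × 1.08) = −9.98 m/s;  v_g = (−0.77×10⁻³)/(1.30×10⁻⁴ × 1.08) = −5.49 m/s
|V_g| = √(u_g² + v_g²) = 11.4 m/s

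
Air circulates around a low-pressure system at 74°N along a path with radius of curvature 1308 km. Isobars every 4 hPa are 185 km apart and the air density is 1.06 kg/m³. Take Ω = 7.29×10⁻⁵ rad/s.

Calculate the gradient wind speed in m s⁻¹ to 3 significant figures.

Coriolis parameter at 74°N:
f = 2Ω sin φ = 2 × 7.29×10⁻⁵ × sin 74° = 1.40×10⁻⁴ s⁻¹
Pressure gradient: |∂P/∂n| = 400 Pa / 185000 m = 2.16×10⁻³ Pa/m
Geostrophic speed: V_g = |∂P/∂n|/(fρ) = 2.16×10⁻³/(1.40×10⁻⁴ × 1.06) = 14.6 m/s
Around a low, centrifugal force acts outward with Coriolis, so pressure-gradient force balances both:
(1/ρ)|∂P/∂n| = fV + V²/R  →  V² + fR·V − fR·V_g = 0
With fR = 1.40×10⁻⁴ × 1308×10³ m = 183 m/s:
V = [−fR + √((fR)² + 4 fR V_g)]/2 = [−183 + √(183² + 4×183×14.6)]/2 = 13.6 m/s
Subgeostrophic (V < V_g = 14.6 m/s), as expected around a low.

13.6 m s⁻¹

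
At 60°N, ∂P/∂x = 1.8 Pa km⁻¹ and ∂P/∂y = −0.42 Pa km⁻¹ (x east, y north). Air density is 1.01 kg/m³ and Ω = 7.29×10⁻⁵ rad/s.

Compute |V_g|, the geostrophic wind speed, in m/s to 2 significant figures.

14 m/s

Coriolis parameter at 60°N:
f = 2Ω sin φ = 2 × 7.29×10⁻⁵ × sin 60° = 1.26×10⁻⁴ s⁻¹
Component geostrophic relations (x east, y north):
u_g = −(1/(fρ)) ∂P/∂y,  v_g = (1/(fρ)) ∂P/∂x
u_g = −(−0.42×10⁻³)/(1.26×10⁻⁴ × 1.01) = 3.29 m/s;  v_g = (1.8×10⁻³)/(1.26×10⁻⁴ × 1.01) = 14.1 m/s
|V_g| = √(u_g² + v_g²) = 14.5 m/s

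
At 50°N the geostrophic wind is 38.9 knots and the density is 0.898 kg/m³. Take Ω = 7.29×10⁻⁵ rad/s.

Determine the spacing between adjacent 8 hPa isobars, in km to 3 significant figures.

399 km

Coriolis parameter at 50°N:
f = 2Ω sin φ = 2 × 7.29×10⁻⁵ × sin 50° = 1.12×10⁻⁴ s⁻¹
Wind speed in SI: 38.9 knots = 20.0 m/s
Geostrophic balance rearranged: |∂P/∂n| = f ρ V_g
|∂P/∂n| = 1.12×10⁻⁴ × 0.898 × 20.0 = 2.01×10⁻³ Pa/m
Isobar spacing: Δn = ΔP/|∂P/∂n| = 800 Pa / 2.01×10⁻³ Pa/m = 398579 m ≈ 399 km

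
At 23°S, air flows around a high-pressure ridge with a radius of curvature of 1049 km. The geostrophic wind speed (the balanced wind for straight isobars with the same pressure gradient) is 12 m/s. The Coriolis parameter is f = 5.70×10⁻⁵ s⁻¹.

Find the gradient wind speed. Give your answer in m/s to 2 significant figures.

17 m/s

Around a high, pressure-gradient force acts outward with centrifugal, so Coriolis balances both:
fV = (1/ρ)|∂P/∂n| + V²/R  →  V² − fR·V + fR·V_g = 0
With fR = 5.70×10⁻⁵ × 1049×10³ m = 59.8 m/s:
V = [fR − √((fR)² − 4 fR V_g)]/2 = [59.8 − √(59.8² − 4×59.8×12)]/2 = 16.6 m/s
Supergeostrophic (V > V_g = 12 m/s), as expected around a high.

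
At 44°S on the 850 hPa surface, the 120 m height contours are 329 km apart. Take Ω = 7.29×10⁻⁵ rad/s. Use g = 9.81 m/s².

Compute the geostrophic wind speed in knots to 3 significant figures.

Coriolis parameter at 44°S:
f = 2Ω sin φ = 2 × 7.29×10⁻⁵ × sin 44° = 1.01×10⁻⁴ s⁻¹
Height gradient: |∂Z/∂n| = 120 m / 329000 m = 3.65×10⁻⁴
On a pressure surface, geostrophic balance gives V_g = (g/f)|∂Z/∂n|:
V_g = 9.81 × 3.65×10⁻⁴ / 1.01×10⁻⁴ = 35.3 m/s
Converting: 35.3 m/s × 1.944 = 68.7 knots

68.7 knots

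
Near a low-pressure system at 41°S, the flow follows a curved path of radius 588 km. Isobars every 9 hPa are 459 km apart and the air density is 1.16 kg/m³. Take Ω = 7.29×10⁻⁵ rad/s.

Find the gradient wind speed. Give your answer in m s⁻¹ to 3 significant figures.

Coriolis parameter at 41°S:
f = 2Ω sin φ = 2 × 7.29×10⁻⁵ × sin 41° = 9.57×10⁻⁵ s⁻¹
Pressure gradient: |∂P/∂n| = 900 Pa / 459000 m = 1.96×10⁻³ Pa/m
Geostrophic speed: V_g = |∂P/∂n|/(fρ) = 1.96×10⁻³/(9.57×10⁻⁵ × 1.16) = 17.7 m/s
Around a low, centrifugal force acts outward with Coriolis, so pressure-gradient force balances both:
(1/ρ)|∂P/∂n| = fV + V²/R  →  V² + fR·V − fR·V_g = 0
With fR = 9.57×10⁻⁵ × 588×10³ m = 56.2 m/s:
V = [−fR + √((fR)² + 4 fR V_g)]/2 = [−56.2 + √(56.2² + 4×56.2×17.7)]/2 = 14.1 m/s
Subgeostrophic (V < V_g = 17.7 m/s), as expected around a low.

14.1 m s⁻¹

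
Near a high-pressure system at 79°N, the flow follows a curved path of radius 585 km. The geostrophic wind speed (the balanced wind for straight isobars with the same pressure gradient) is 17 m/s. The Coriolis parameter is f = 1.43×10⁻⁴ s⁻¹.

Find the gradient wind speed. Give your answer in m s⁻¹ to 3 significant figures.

Around a high, pressure-gradient force acts outward with centrifugal, so Coriolis balances both:
fV = (1/ρ)|∂P/∂n| + V²/R  →  V² − fR·V + fR·V_g = 0
With fR = 1.43×10⁻⁴ × 585×10³ m = 83.7 m/s:
V = [fR − √((fR)² − 4 fR V_g)]/2 = [83.7 − √(83.7² − 4×83.7×17)]/2 = 23.7 m/s
Supergeostrophic (V > V_g = 17 m/s), as expected around a high.

23.7 m s⁻¹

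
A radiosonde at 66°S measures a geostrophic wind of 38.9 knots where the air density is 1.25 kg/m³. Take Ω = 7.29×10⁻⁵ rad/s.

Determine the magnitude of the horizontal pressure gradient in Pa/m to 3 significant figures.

Coriolis parameter at 66°S:
f = 2Ω sin φ = 2 × 7.29×10⁻⁵ × sin 66° = 1.33×10⁻⁴ s⁻¹
Wind speed in SI: 38.9 knots = 20.0 m/s
Geostrophic balance rearranged: |∂P/∂n| = f ρ V_g
|∂P/∂n| = 1.33×10⁻⁴ × 1.25 × 20.0 = 3.33×10⁻³ Pa/m

3.33×10⁻³ Pa/m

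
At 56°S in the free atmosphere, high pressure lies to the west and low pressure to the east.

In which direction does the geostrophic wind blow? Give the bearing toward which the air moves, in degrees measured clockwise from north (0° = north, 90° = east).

The pressure-gradient force points toward the east (bearing 090°).
Geostrophic balance: in the Southern Hemisphere the Coriolis force deflects motion to the left, so the geostrophic wind blows 90° to the left of the pressure-gradient force (low pressure on the right).
Rotating 090° by 90° counterclockwise gives 000° — the wind blows toward the north.

000°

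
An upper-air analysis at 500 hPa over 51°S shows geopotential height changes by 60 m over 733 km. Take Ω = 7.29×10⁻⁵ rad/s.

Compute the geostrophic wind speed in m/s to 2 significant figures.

Coriolis parameter at 51°S:
f = 2Ω sin φ = 2 × 7.29×10⁻⁵ × sin 51° = 1.13×10⁻⁴ s⁻¹
Height gradient: |∂Z/∂n| = 60 m / 733000 m = 8.19×10⁻⁵
On a pressure surface, geostrophic balance gives V_g = (g/f)|∂Z/∂n|:
V_g = 9.81 × 8.19×10⁻⁵ / 1.13×10⁻⁴ = 7.09 m/s

7.1 m/s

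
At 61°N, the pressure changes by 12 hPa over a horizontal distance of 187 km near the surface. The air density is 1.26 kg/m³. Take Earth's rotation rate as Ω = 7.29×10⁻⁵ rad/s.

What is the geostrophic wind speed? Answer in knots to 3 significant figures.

77.6 knots

Coriolis parameter at 61°N:
f = 2Ω sin φ = 2 × 7.29×10⁻⁵ × sin 61° = 1.28×10⁻⁴ s⁻¹
Pressure gradient: |∂P/∂n| = 1200 Pa / 187000 m = 6.42×10⁻³ Pa/m
Geostrophic balance (pressure-gradient force = Coriolis force):
V_g = (1/(fρ)) |∂P/∂n| = 6.42×10⁻³ / (1.28×10⁻⁴ × 1.26) = 39.9 m/s
Converting: 39.9 m/s × 1.944 = 77.6 knots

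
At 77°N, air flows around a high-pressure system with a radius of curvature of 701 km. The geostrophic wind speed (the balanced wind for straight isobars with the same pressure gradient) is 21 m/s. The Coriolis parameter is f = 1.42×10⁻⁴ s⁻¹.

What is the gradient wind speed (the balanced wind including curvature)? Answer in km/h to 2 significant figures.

110 km/h

Around a high, pressure-gradient force acts outward with centrifugal, so Coriolis balances both:
fV = (1/ρ)|∂P/∂n| + V²/R  →  V² − fR·V + fR·V_g = 0
With fR = 1.42×10⁻⁴ × 701×10³ m = 99.5 m/s:
V = [fR − √((fR)² − 4 fR V_g)]/2 = [99.5 − √(99.5² − 4×99.5×21)]/2 = 30.1 m/s
Supergeostrophic (V > V_g = 21 m/s), as expected around a high.
Converting: 30.1 m/s × 3.6 = 110 km/h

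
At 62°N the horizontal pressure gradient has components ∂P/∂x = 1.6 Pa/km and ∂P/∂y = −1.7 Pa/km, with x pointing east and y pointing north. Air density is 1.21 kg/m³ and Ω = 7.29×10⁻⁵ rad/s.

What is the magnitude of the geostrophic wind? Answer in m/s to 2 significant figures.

15 m/s

Coriolis parameter at 62°N:
f = 2Ω sin φ = 2 × 7.29×10⁻⁵ × sin 62° = 1.29×10⁻⁴ s⁻¹
Component geostrophic relations (x east, y north):
u_g = −(1/(fρ)) ∂P/∂y,  v_g = (1/(fρ)) ∂P/∂x
u_g = −(−1.7×10⁻³)/(1.29×10⁻⁴ × 1.21) = 10.9 m/s;  v_g = (1.6×10⁻³)/(1.29×10⁻⁴ × 1.21) = 10.3 m/s
|V_g| = √(u_g² + v_g²) = 15.0 m/s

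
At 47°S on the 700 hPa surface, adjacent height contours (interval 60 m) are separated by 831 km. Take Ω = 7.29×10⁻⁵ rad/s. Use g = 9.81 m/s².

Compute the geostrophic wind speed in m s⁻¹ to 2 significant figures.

Coriolis parameter at 47°S:
f = 2Ω sin φ = 2 × 7.29×10⁻⁵ × sin 47° = 1.07×10⁻⁴ s⁻¹
Height gradient: |∂Z/∂n| = 60 m / 831000 m = 7.22×10⁻⁵
On a pressure surface, geostrophic balance gives V_g = (g/f)|∂Z/∂n|:
V_g = 9.81 × 7.22×10⁻⁵ / 1.07×10⁻⁴ = 6.64 m/s

6.6 m s⁻¹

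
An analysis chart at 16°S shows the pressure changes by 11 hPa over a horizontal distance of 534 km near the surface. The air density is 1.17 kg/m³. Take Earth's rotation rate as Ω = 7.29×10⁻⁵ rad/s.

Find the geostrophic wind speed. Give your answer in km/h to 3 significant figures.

158 km/h

Coriolis parameter at 16°S:
f = 2Ω sin φ = 2 × 7.29×10⁻⁵ × sin 16° = 4.02×10⁻⁵ s⁻¹
Pressure gradient: |∂P/∂n| = 1100 Pa / 534000 m = 2.06×10⁻³ Pa/m
Geostrophic balance (pressure-gradient force = Coriolis force):
V_g = (1/(fρ)) |∂P/∂n| = 2.06×10⁻³ / (4.02×10⁻⁵ × 1.17) = 43.8 m/s
Converting: 43.8 m/s × 3.6 = 158 km/h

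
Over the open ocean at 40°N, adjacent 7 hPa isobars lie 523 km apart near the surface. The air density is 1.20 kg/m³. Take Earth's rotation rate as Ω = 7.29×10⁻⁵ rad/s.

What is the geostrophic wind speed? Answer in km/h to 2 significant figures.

Coriolis parameter at 40°N:
f = 2Ω sin φ = 2 × 7.29×10⁻⁵ × sin 40° = 9.37×10⁻⁵ s⁻¹
Pressure gradient: |∂P/∂n| = 700 Pa / 523000 m = 1.34×10⁻³ Pa/m
Geostrophic balance (pressure-gradient force = Coriolis force):
V_g = (1/(fρ)) |∂P/∂n| = 1.34×10⁻³ / (9.37×10⁻⁵ × 1.20) = 11.9 m/s
Converting: 11.9 m/s × 3.6 = 43 km/h

43 km/h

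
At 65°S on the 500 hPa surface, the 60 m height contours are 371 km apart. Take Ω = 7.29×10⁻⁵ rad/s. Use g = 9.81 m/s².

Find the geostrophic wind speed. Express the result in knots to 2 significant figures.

23 knots

Coriolis parameter at 65°S:
f = 2Ω sin φ = 2 × 7.29×10⁻⁵ × sin 65° = 1.32×10⁻⁴ s⁻¹
Height gradient: |∂Z/∂n| = 60 m / 371000 m = 1.62×10⁻⁴
On a pressure surface, geostrophic balance gives V_g = (g/f)|∂Z/∂n|:
V_g = 9.81 × 1.62×10⁻⁴ / 1.32×10⁻⁴ = 12.0 m/s
Converting: 12.0 m/s × 1.944 = 23 knots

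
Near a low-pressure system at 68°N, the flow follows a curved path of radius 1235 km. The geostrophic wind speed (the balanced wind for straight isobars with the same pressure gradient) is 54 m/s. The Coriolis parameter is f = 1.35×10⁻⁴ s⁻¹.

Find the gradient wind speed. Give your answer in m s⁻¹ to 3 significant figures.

Around a low, centrifugal force acts outward with Coriolis, so pressure-gradient force balances both:
(1/ρ)|∂P/∂n| = fV + V²/R  →  V² + fR·V − fR·V_g = 0
With fR = 1.35×10⁻⁴ × 1235×10³ m = 167 m/s:
V = [−fR + √((fR)² + 4 fR V_g)]/2 = [−167 + √(167² + 4×167×54)]/2 = 42.9 m/s
Subgeostrophic (V < V_g = 54 m/s), as expected around a low.

42.9 m s⁻¹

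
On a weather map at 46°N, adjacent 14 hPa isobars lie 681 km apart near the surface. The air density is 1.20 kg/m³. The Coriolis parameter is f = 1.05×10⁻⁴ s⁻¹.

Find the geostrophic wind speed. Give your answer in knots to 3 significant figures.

Pressure gradient: |∂P/∂n| = 1400 Pa / 681000 m = 2.06×10⁻³ Pa/m
Geostrophic balance (pressure-gradient force = Coriolis force):
V_g = (1/(fρ)) |∂P/∂n| = 2.06×10⁻³ / (1.05×10⁻⁴ × 1.20) = 16.3 m/s
Converting: 16.3 m/s × 1.944 = 31.7 knots

31.7 knots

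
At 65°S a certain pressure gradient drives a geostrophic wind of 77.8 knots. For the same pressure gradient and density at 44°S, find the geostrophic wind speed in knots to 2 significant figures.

With the same pressure gradient and density, V_g ∝ 1/f ∝ 1/sin φ.
V₂ = V₁ · sin φ₁ / sin φ₂ = 77.8 × sin 65° / sin 44°
V₂ = 77.8 × 0.9063/0.6947 = 100 knots

100 knots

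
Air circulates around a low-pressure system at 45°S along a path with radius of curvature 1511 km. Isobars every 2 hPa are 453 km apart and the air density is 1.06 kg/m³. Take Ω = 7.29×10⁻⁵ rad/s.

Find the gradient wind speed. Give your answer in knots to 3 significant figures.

7.66 knots

Coriolis parameter at 45°S:
f = 2Ω sin φ = 2 × 7.29×10⁻⁵ × sin 45° = 1.03×10⁻⁴ s⁻¹
Pressure gradient: |∂P/∂n| = 200 Pa / 453000 m = 4.42×10⁻⁴ Pa/m
Geostrophic speed: V_g = |∂P/∂n|/(fρ) = 4.42×10⁻⁴/(1.03×10⁻⁴ × 1.06) = 4.04 m/s
Around a low, centrifugal force acts outward with Coriolis, so pressure-gradient force balances both:
(1/ρ)|∂P/∂n| = fV + V²/R  →  V² + fR·V − fR·V_g = 0
With fR = 1.03×10⁻⁴ × 1511×10³ m = 156 m/s:
V = [−fR + √((fR)² + 4 fR V_g)]/2 = [−156 + √(156² + 4×156×4.04)]/2 = 3.94 m/s
Subgeostrophic (V < V_g = 4.04 m/s), as expected around a low.
Converting: 3.94 m/s × 1.944 = 7.66 knots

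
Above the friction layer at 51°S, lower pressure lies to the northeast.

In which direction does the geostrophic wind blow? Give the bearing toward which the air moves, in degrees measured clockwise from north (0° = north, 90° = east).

315°

The pressure-gradient force points toward the northeast (bearing 045°).
Geostrophic balance: in the Southern Hemisphere the Coriolis force deflects motion to the left, so the geostrophic wind blows 90° to the left of the pressure-gradient force (low pressure on the right).
Rotating 045° by 90° counterclockwise gives 315° — the wind blows toward the northwest.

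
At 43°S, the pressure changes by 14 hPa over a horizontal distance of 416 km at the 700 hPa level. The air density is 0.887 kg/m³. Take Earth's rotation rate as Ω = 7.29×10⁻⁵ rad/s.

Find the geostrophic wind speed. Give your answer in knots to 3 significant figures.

74.2 knots

Coriolis parameter at 43°S:
f = 2Ω sin φ = 2 × 7.29×10⁻⁵ × sin 43° = 9.94×10⁻⁵ s⁻¹
Pressure gradient: |∂P/∂n| = 1400 Pa / 416000 m = 3.37×10⁻³ Pa/m
Geostrophic balance (pressure-gradient force = Coriolis force):
V_g = (1/(fρ)) |∂P/∂n| = 3.37×10⁻³ / (9.94×10⁻⁵ × 0.887) = 38.2 m/s
Converting: 38.2 m/s × 1.944 = 74.2 knots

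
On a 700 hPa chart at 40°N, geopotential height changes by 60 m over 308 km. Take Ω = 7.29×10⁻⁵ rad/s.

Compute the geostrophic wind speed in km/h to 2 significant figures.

73 km/h

Coriolis parameter at 40°N:
f = 2Ω sin φ = 2 × 7.29×10⁻⁵ × sin 40° = 9.37×10⁻⁵ s⁻¹
Height gradient: |∂Z/∂n| = 60 m / 308000 m = 1.95×10⁻⁴
On a pressure surface, geostrophic balance gives V_g = (g/f)|∂Z/∂n|:
V_g = 9.81 × 1.95×10⁻⁴ / 9.37×10⁻⁵ = 20.4 m/s
Converting: 20.4 m/s × 3.6 = 73 km/h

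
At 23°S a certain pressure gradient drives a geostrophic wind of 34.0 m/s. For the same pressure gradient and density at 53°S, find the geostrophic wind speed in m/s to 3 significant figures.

With the same pressure gradient and density, V_g ∝ 1/f ∝ 1/sin φ.
V₂ = V₁ · sin φ₁ / sin φ₂ = 34.0 × sin 23° / sin 53°
V₂ = 34.0 × 0.3907/0.7986 = 16.6 m/s

16.6 m/s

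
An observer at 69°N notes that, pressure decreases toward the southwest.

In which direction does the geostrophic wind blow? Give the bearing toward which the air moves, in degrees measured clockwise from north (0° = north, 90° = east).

315°

The pressure-gradient force points toward the southwest (bearing 225°).
Geostrophic balance: in the Northern Hemisphere the Coriolis force deflects motion to the right, so the geostrophic wind blows 90° to the right of the pressure-gradient force (low pressure on the left).
Rotating 225° by 90° clockwise gives 315° — the wind blows toward the northwest.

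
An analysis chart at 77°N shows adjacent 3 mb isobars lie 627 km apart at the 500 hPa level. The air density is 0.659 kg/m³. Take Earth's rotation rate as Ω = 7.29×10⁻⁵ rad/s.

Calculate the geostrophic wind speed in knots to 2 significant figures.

9.9 knots

Coriolis parameter at 77°N:
f = 2Ω sin φ = 2 × 7.29×10⁻⁵ × sin 77° = 1.42×10⁻⁴ s⁻¹
Pressure gradient: |∂P/∂n| = 300 Pa / 627000 m = 4.78×10⁻⁴ Pa/m
Geostrophic balance (pressure-gradient force = Coriolis force):
V_g = (1/(fρ)) |∂P/∂n| = 4.78×10⁻⁴ / (1.42×10⁻⁴ × 0.659) = 5.11 m/s
Converting: 5.11 m/s × 1.944 = 9.9 knots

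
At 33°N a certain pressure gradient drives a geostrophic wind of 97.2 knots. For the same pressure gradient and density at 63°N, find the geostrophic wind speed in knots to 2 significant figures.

59 knots

With the same pressure gradient and density, V_g ∝ 1/f ∝ 1/sin φ.
V₂ = V₁ · sin φ₁ / sin φ₂ = 97.2 × sin 33° / sin 63°
V₂ = 97.2 × 0.5446/0.8910 = 59 knots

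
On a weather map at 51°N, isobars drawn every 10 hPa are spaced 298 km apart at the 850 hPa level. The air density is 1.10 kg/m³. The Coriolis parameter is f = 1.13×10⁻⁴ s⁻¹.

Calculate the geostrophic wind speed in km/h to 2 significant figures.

97 km/h

Pressure gradient: |∂P/∂n| = 1000 Pa / 298000 m = 3.36×10⁻³ Pa/m
Geostrophic balance (pressure-gradient force = Coriolis force):
V_g = (1/(fρ)) |∂P/∂n| = 3.36×10⁻³ / (1.13×10⁻⁴ × 1.10) = 27.0 m/s
Converting: 27.0 m/s × 3.6 = 97 km/h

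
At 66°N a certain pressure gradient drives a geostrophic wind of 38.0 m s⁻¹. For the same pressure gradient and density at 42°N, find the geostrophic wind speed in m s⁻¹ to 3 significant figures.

With the same pressure gradient and density, V_g ∝ 1/f ∝ 1/sin φ.
V₂ = V₁ · sin φ₁ / sin φ₂ = 38.0 × sin 66° / sin 42°
V₂ = 38.0 × 0.9135/0.6691 = 51.9 m s⁻¹

51.9 m s⁻¹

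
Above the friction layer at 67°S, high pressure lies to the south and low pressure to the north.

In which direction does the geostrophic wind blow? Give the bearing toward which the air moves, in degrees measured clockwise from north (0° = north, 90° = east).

The pressure-gradient force points toward the north (bearing 000°).
Geostrophic balance: in the Southern Hemisphere the Coriolis force deflects motion to the left, so the geostrophic wind blows 90° to the left of the pressure-gradient force (low pressure on the right).
Rotating 000° by 90° counterclockwise gives 270° — the wind blows toward the west.

270°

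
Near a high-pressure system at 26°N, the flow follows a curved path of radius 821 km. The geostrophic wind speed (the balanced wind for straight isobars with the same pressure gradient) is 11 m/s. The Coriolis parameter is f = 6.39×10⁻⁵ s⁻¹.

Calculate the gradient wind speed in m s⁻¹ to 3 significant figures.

15.7 m s⁻¹

Around a high, pressure-gradient force acts outward with centrifugal, so Coriolis balances both:
fV = (1/ρ)|∂P/∂n| + V²/R  →  V² − fR·V + fR·V_g = 0
With fR = 6.39×10⁻⁵ × 821×10³ m = 52.5 m/s:
V = [fR − √((fR)² − 4 fR V_g)]/2 = [52.5 − √(52.5² − 4×52.5×11)]/2 = 15.7 m/s
Supergeostrophic (V > V_g = 11 m/s), as expected around a high.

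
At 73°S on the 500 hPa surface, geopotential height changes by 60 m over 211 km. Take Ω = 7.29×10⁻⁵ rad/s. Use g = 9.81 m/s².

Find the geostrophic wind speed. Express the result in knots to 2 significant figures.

39 knots

Coriolis parameter at 73°S:
f = 2Ω sin φ = 2 × 7.29×10⁻⁵ × sin 73° = 1.39×10⁻⁴ s⁻¹
Height gradient: |∂Z/∂n| = 60 m / 211000 m = 2.84×10⁻⁴
On a pressure surface, geostrophic balance gives V_g = (g/f)|∂Z/∂n|:
V_g = 9.81 × 2.84×10⁻⁴ / 1.39×10⁻⁴ = 20.0 m/s
Converting: 20.0 m/s × 1.944 = 39 knots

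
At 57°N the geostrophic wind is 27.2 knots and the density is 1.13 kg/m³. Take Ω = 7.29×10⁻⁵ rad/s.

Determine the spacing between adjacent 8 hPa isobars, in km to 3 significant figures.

414 km

Coriolis parameter at 57°N:
f = 2Ω sin φ = 2 × 7.29×10⁻⁵ × sin 57° = 1.22×10⁻⁴ s⁻¹
Wind speed in SI: 27.2 knots = 14.0 m/s
Geostrophic balance rearranged: |∂P/∂n| = f ρ V_g
|∂P/∂n| = 1.22×10⁻⁴ × 1.13 × 14.0 = 1.93×10⁻³ Pa/m
Isobar spacing: Δn = ΔP/|∂P/∂n| = 800 Pa / 1.93×10⁻³ Pa/m = 413767 m ≈ 414 km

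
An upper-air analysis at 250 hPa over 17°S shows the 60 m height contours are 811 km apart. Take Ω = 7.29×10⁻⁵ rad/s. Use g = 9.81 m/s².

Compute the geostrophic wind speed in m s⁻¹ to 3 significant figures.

17.0 m s⁻¹

Coriolis parameter at 17°S:
f = 2Ω sin φ = 2 × 7.29×10⁻⁵ × sin 17° = 4.26×10⁻⁵ s⁻¹
Height gradient: |∂Z/∂n| = 60 m / 811000 m = 7.40×10⁻⁵
On a pressure surface, geostrophic balance gives V_g = (g/f)|∂Z/∂n|:
V_g = 9.81 × 7.40×10⁻⁵ / 4.26×10⁻⁵ = 17.0 m/s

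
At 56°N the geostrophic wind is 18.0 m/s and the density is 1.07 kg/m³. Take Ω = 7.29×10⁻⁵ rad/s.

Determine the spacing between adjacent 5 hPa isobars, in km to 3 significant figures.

Coriolis parameter at 56°N:
f = 2Ω sin φ = 2 × 7.29×10⁻⁵ × sin 56° = 1.21×10⁻⁴ s⁻¹
Geostrophic balance rearranged: |∂P/∂n| = f ρ V_g
|∂P/∂n| = 1.21×10⁻⁴ × 1.07 × 18.0 = 2.33×10⁻³ Pa/m
Isobar spacing: Δn = ΔP/|∂P/∂n| = 500 Pa / 2.33×10⁻³ Pa/m = 214774 m ≈ 215 km

215 km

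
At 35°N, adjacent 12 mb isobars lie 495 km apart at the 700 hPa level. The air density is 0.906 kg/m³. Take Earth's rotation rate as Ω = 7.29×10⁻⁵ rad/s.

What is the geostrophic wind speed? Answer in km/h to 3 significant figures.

Coriolis parameter at 35°N:
f = 2Ω sin φ = 2 × 7.29×10⁻⁵ × sin 35° = 8.36×10⁻⁵ s⁻¹
Pressure gradient: |∂P/∂n| = 1200 Pa / 495000 m = 2.42×10⁻³ Pa/m
Geostrophic balance (pressure-gradient force = Coriolis force):
V_g = (1/(fρ)) |∂P/∂n| = 2.42×10⁻³ / (8.36×10⁻⁵ × 0.906) = 32.0 m/s
Converting: 32.0 m/s × 3.6 = 115 km/h

115 km/h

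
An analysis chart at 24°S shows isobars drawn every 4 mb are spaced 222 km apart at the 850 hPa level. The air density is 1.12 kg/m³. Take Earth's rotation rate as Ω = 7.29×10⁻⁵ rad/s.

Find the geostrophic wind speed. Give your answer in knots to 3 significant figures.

Coriolis parameter at 24°S:
f = 2Ω sin φ = 2 × 7.29×10⁻⁵ × sin 24° = 5.93×10⁻⁵ s⁻¹
Pressure gradient: |∂P/∂n| = 400 Pa / 222000 m = 1.80×10⁻³ Pa/m
Geostrophic balance (pressure-gradient force = Coriolis force):
V_g = (1/(fρ)) |∂P/∂n| = 1.80×10⁻³ / (5.93×10⁻⁵ × 1.12) = 27.1 m/s
Converting: 27.1 m/s × 1.944 = 52.7 knots

52.7 knots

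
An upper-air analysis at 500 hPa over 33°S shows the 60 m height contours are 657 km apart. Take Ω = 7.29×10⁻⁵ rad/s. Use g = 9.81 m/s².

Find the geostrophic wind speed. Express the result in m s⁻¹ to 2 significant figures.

Coriolis parameter at 33°S:
f = 2Ω sin φ = 2 × 7.29×10⁻⁵ × sin 33° = 7.94×10⁻⁵ s⁻¹
Height gradient: |∂Z/∂n| = 60 m / 657000 m = 9.13×10⁻⁵
On a pressure surface, geostrophic balance gives V_g = (g/f)|∂Z/∂n|:
V_g = 9.81 × 9.13×10⁻⁵ / 7.94×10⁻⁵ = 11.3 m/s

11 m s⁻¹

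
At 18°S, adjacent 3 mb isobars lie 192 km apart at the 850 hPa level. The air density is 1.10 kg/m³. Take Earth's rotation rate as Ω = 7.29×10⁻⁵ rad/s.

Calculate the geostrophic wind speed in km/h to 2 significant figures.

Coriolis parameter at 18°S:
f = 2Ω sin φ = 2 × 7.29×10⁻⁵ × sin 18° = 4.51×10⁻⁵ s⁻¹
Pressure gradient: |∂P/∂n| = 300 Pa / 192000 m = 1.56×10⁻³ Pa/m
Geostrophic balance (pressure-gradient force = Coriolis force):
V_g = (1/(fρ)) |∂P/∂n| = 1.56×10⁻³ / (4.51×10⁻⁵ × 1.10) = 31.5 m/s
Converting: 31.5 m/s × 3.6 = 110 km/h

110 km/h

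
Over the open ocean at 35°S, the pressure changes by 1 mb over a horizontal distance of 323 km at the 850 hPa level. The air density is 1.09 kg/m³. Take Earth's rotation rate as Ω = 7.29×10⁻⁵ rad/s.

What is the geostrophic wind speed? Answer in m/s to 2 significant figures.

Coriolis parameter at 35°S:
f = 2Ω sin φ = 2 × 7.29×10⁻⁵ × sin 35° = 8.36×10⁻⁵ s⁻¹
Pressure gradient: |∂P/∂n| = 100 Pa / 323000 m = 3.10×10⁻⁴ Pa/m
Geostrophic balance (pressure-gradient force = Coriolis force):
V_g = (1/(fρ)) |∂P/∂n| = 3.10×10⁻⁴ / (8.36×10⁻⁵ × 1.09) = 3.40 m/s

3.4 m/s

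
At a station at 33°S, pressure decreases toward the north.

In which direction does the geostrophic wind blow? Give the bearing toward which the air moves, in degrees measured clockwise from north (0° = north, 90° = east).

270°

The pressure-gradient force points toward the north (bearing 000°).
Geostrophic balance: in the Southern Hemisphere the Coriolis force deflects motion to the left, so the geostrophic wind blows 90° to the left of the pressure-gradient force (low pressure on the right).
Rotating 000° by 90° counterclockwise gives 270° — the wind blows toward the west.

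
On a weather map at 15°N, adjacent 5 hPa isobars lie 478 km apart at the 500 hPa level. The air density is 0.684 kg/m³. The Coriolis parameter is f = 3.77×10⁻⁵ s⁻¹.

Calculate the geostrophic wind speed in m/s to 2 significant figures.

Pressure gradient: |∂P/∂n| = 500 Pa / 478000 m = 1.05×10⁻³ Pa/m
Geostrophic balance (pressure-gradient force = Coriolis force):
V_g = (1/(fρ)) |∂P/∂n| = 1.05×10⁻³ / (3.77×10⁻⁵ × 0.684) = 40.6 m/s

41 m/s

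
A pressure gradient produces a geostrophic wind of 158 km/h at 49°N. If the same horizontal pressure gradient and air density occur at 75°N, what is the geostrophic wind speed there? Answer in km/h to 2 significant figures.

120 km/h

With the same pressure gradient and density, V_g ∝ 1/f ∝ 1/sin φ.
V₂ = V₁ · sin φ₁ / sin φ₂ = 158 × sin 49° / sin 75°
V₂ = 158 × 0.7547/0.9659 = 120 km/h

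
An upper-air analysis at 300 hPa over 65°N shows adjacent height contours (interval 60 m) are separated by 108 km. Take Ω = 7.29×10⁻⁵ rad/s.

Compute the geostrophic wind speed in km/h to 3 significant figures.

148 km/h

Coriolis parameter at 65°N:
f = 2Ω sin φ = 2 × 7.29×10⁻⁵ × sin 65° = 1.32×10⁻⁴ s⁻¹
Height gradient: |∂Z/∂n| = 60 m / 108000 m = 5.56×10⁻⁴
On a pressure surface, geostrophic balance gives V_g = (g/f)|∂Z/∂n|:
V_g = 9.81 × 5.56×10⁻⁴ / 1.32×10⁻⁴ = 41.2 m/s
Converting: 41.2 m/s × 3.6 = 148 km/h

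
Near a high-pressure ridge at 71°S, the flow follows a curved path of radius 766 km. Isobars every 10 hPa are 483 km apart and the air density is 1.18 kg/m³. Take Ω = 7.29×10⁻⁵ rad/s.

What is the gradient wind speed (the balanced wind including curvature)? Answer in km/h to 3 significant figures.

Coriolis parameter at 71°S:
f = 2Ω sin φ = 2 × 7.29×10⁻⁵ × sin 71° = 1.38×10⁻⁴ s⁻¹
Pressure gradient: |∂P/∂n| = 1000 Pa / 483000 m = 2.07×10⁻³ Pa/m
Geostrophic speed: V_g = |∂P/∂n|/(fρ) = 2.07×10⁻³/(1.38×10⁻⁴ × 1.18) = 12.7 m/s
Around a high, pressure-gradient force acts outward with centrifugal, so Coriolis balances both:
fV = (1/ρ)|∂P/∂n| + V²/R  →  V² − fR·V + fR·V_g = 0
With fR = 1.38×10⁻⁴ × 766×10³ m = 106 m/s:
V = [fR − √((fR)² − 4 fR V_g)]/2 = [106 − √(106² − 4×106×12.7)]/2 = 14.8 m/s
Supergeostrophic (V > V_g = 12.7 m/s), as expected around a high.
Converting: 14.8 m/s × 3.6 = 53.3 km/h

53.3 km/h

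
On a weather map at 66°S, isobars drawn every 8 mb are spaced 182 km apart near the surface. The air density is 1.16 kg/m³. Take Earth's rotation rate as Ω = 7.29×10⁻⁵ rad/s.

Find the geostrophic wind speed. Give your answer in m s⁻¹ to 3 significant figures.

28.4 m s⁻¹

Coriolis parameter at 66°S:
f = 2Ω sin φ = 2 × 7.29×10⁻⁵ × sin 66° = 1.33×10⁻⁴ s⁻¹
Pressure gradient: |∂P/∂n| = 800 Pa / 182000 m = 4.40×10⁻³ Pa/m
Geostrophic balance (pressure-gradient force = Coriolis force):
V_g = (1/(fρ)) |∂P/∂n| = 4.40×10⁻³ / (1.33×10⁻⁴ × 1.16) = 28.4 m/s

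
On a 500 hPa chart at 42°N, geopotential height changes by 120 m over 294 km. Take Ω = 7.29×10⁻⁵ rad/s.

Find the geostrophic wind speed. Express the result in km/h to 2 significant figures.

Coriolis parameter at 42°N:
f = 2Ω sin φ = 2 × 7.29×10⁻⁵ × sin 42° = 9.76×10⁻⁵ s⁻¹
Height gradient: |∂Z/∂n| = 120 m / 294000 m = 4.08×10⁻⁴
On a pressure surface, geostrophic balance gives V_g = (g/f)|∂Z/∂n|:
V_g = 9.81 × 4.08×10⁻⁴ / 9.76×10⁻⁵ = 41.0 m/s
Converting: 41.0 m/s × 3.6 = 150 km/h

150 km/h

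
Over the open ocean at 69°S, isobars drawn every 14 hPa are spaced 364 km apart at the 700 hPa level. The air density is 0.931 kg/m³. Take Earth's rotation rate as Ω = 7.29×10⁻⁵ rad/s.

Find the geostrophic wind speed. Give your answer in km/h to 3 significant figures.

Coriolis parameter at 69°S:
f = 2Ω sin φ = 2 × 7.29×10⁻⁵ × sin 69° = 1.36×10⁻⁴ s⁻¹
Pressure gradient: |∂P/∂n| = 1400 Pa / 364000 m = 3.85×10⁻³ Pa/m
Geostrophic balance (pressure-gradient force = Coriolis force):
V_g = (1/(fρ)) |∂P/∂n| = 3.85×10⁻³ / (1.36×10⁻⁴ × 0.931) = 30.4 m/s
Converting: 30.4 m/s × 3.6 = 109 km/h

109 km/h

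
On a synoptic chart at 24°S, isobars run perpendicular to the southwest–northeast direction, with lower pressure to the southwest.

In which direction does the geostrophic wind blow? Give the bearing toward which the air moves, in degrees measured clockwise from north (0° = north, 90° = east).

The pressure-gradient force points toward the southwest (bearing 225°).
Geostrophic balance: in the Southern Hemisphere the Coriolis force deflects motion to the left, so the geostrophic wind blows 90° to the left of the pressure-gradient force (low pressure on the right).
Rotating 225° by 90° counterclockwise gives 135° — the wind blows toward the southeast.

135°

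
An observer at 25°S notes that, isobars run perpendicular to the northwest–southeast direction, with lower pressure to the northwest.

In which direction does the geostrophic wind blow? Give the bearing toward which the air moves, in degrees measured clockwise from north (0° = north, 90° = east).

225°

The pressure-gradient force points toward the northwest (bearing 315°).
Geostrophic balance: in the Southern Hemisphere the Coriolis force deflects motion to the left, so the geostrophic wind blows 90° to the left of the pressure-gradient force (low pressure on the right).
Rotating 315° by 90° counterclockwise gives 225° — the wind blows toward the southwest.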